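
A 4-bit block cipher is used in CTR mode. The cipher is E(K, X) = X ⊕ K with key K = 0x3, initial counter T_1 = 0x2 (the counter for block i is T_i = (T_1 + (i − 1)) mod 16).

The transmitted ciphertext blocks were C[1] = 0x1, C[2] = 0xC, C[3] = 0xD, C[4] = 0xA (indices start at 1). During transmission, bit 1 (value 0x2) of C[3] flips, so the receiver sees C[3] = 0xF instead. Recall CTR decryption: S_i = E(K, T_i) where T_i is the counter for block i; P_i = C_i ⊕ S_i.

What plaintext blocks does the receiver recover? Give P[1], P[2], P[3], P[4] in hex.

P[1] = 0x0, P[2] = 0xC, P[3] = 0x8, P[4] = 0xC

Only C[3] changed, to 0xF. In CTR, a change in C_i flips the same bit in P_i only; the keystream is unaffected. Decrypting the received ciphertext:
P[1]: T = 0x2, S = E(K, T) = 0x1; 0x1 ⊕ 0x1 = 0x0.
P[2]: T = 0x3, S = E(K, T) = 0x0; 0xC ⊕ 0x0 = 0xC.
P[3]: T = 0x4, S = E(K, T) = 0x7; 0xF ⊕ 0x7 = 0x8.
P[4]: T = 0x5, S = E(K, T) = 0x6; 0xA ⊕ 0x6 = 0xC.
Blocks that differ from the original plaintext: P[3].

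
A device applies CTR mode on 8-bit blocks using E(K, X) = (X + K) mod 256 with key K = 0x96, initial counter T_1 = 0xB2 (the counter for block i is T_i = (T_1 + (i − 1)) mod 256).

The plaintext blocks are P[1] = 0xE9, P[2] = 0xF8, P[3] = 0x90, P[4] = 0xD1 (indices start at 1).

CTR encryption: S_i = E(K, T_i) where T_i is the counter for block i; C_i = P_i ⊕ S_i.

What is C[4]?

C[1]: T = 0xB2, S = E(K, T) = 0x48; 0xE9 ⊕ 0x48 = 0xA1.
C[2]: T = 0xB3, S = E(K, T) = 0x49; 0xF8 ⊕ 0x49 = 0xB1.
C[3]: T = 0xB4, S = E(K, T) = 0x4A; 0x90 ⊕ 0x4A = 0xDA.
C[4]: T = 0xB5, S = E(K, T) = 0x4B; 0xD1 ⊕ 0x4B = 0x9A.

C[4] = 0x9A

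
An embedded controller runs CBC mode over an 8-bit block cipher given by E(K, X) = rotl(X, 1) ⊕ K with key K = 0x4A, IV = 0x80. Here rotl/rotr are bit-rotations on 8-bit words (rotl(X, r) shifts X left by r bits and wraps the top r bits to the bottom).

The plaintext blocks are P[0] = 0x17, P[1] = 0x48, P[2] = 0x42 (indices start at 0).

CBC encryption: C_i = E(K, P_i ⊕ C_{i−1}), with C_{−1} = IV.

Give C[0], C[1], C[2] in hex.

C[0] = 0x65, C[1] = 0x10, C[2] = 0xEE

C[0]: P[0] ⊕ 0x80 = 0x97; E(K, 0x97) = 0x65.
C[1]: P[1] ⊕ 0x65 = 0x2D; E(K, 0x2D) = 0x10.
C[2]: P[2] ⊕ 0x10 = 0x52; E(K, 0x52) = 0xEE.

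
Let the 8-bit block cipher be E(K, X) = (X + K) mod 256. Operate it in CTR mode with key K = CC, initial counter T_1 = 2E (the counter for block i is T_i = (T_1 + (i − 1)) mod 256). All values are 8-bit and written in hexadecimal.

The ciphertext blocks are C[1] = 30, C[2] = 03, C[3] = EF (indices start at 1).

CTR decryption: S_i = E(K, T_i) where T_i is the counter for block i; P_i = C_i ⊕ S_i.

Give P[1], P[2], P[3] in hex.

P[1] = CA, P[2] = F8, P[3] = 13

P[1]: T = 2E, S = E(K, T) = FA; 30 ⊕ FA = CA.
P[2]: T = 2F, S = E(K, T) = FB; 03 ⊕ FB = F8.
P[3]: T = 30, S = E(K, T) = FC; EF ⊕ FC = 13.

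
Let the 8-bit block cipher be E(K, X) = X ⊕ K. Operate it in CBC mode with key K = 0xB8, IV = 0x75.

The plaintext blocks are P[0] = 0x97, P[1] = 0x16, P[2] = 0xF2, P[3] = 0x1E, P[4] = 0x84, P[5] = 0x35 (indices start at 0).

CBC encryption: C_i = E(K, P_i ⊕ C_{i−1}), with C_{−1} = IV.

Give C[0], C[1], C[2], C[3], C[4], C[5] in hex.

C[0] = 0x5A, C[1] = 0xF4, C[2] = 0xBE, C[3] = 0x18, C[4] = 0x24, C[5] = 0xA9

C[0]: P[0] ⊕ 0x75 = 0xE2; E(K, 0xE2) = 0x5A.
C[1]: P[1] ⊕ 0x5A = 0x4C; E(K, 0x4C) = 0xF4.
C[2]: P[2] ⊕ 0xF4 = 0x06; E(K, 0x06) = 0xBE.
C[3]: P[3] ⊕ 0xBE = 0xA0; E(K, 0xA0) = 0x18.
C[4]: P[4] ⊕ 0x18 = 0x9C; E(K, 0x9C) = 0x24.
C[5]: P[5] ⊕ 0x24 = 0x11; E(K, 0x11) = 0xA9.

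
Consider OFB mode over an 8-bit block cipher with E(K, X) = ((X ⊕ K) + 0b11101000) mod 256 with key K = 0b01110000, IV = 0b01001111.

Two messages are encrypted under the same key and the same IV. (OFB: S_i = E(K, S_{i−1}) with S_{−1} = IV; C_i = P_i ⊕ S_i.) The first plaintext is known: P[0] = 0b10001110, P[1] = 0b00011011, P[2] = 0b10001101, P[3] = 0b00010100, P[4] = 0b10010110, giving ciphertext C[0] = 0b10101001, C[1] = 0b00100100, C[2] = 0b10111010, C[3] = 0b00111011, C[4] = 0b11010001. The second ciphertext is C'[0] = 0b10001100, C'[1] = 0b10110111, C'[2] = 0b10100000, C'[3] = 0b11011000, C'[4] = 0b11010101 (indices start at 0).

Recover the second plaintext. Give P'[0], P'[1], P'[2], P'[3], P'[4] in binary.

In OFB with a reused IV, both messages share the same keystream S_i, so C_i ⊕ C'_i = P_i ⊕ P'_i and thus P'_i = P_i ⊕ C_i ⊕ C'_i.
P'[0]: 0b10001110 ⊕ 0b10101001 ⊕ 0b10001100 = 0b10101011.
P'[1]: 0b00011011 ⊕ 0b00100100 ⊕ 0b10110111 = 0b10001000.
P'[2]: 0b10001101 ⊕ 0b10111010 ⊕ 0b10100000 = 0b10010111.
P'[3]: 0b00010100 ⊕ 0b00111011 ⊕ 0b11011000 = 0b11110111.
P'[4]: 0b10010110 ⊕ 0b11010001 ⊕ 0b11010101 = 0b10010010.

P'[0] = 0b10101011, P'[1] = 0b10001000, P'[2] = 0b10010111, P'[3] = 0b11110111, P'[4] = 0b10010010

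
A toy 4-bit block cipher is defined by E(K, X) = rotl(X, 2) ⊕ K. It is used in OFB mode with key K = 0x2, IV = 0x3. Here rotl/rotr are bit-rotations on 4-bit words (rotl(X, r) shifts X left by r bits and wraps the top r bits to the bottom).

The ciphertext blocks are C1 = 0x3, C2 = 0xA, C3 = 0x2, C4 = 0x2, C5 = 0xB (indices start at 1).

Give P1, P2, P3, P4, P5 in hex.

OFB decryption: S_i = E(K, S_{i−1}) with S_{0} = IV; P_i = C_i ⊕ S_i.
P1: S = E(K, 0x3) = 0xE; 0x3 ⊕ 0xE = 0xD.
P2: S = E(K, 0xE) = 0x9; 0xA ⊕ 0x9 = 0x3.
P3: S = E(K, 0x9) = 0x4; 0x2 ⊕ 0x4 = 0x6.
P4: S = E(K, 0x4) = 0x3; 0x2 ⊕ 0x3 = 0x1.
P5: S = E(K, 0x3) = 0xE; 0xB ⊕ 0xE = 0x5.

P1 = 0xD, P2 = 0x3, P3 = 0x6, P4 = 0x1, P5 = 0x5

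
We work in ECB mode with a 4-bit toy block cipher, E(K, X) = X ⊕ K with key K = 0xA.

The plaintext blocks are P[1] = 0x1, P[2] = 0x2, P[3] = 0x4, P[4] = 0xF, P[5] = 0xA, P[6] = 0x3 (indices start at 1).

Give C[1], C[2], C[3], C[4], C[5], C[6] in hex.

ECB encryption: C_i = E(K, P_i).
C[1]: E(K, 0x1) = 0xB.
C[2]: E(K, 0x2) = 0x8.
C[3]: E(K, 0x4) = 0xE.
C[4]: E(K, 0xF) = 0x5.
C[5]: E(K, 0xA) = 0x0.
C[6]: E(K, 0x3) = 0x9.

C[1] = 0xB, C[2] = 0x8, C[3] = 0xE, C[4] = 0x5, C[5] = 0x0, C[6] = 0x9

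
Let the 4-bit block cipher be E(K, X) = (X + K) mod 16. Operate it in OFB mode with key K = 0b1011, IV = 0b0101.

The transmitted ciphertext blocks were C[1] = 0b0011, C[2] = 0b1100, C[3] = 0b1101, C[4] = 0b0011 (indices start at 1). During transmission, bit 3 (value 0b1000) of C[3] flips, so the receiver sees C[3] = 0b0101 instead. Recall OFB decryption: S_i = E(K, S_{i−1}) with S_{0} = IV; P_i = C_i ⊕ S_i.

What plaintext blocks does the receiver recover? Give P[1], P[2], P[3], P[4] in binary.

Only C[3] changed, to 0b0101. In OFB, a change in C_i flips the same bit in P_i only; the keystream is unaffected. Decrypting the received ciphertext:
P[1]: S = E(K, 0b0101) = 0b0000; 0b0011 ⊕ 0b0000 = 0b0011.
P[2]: S = E(K, 0b0000) = 0b1011; 0b1100 ⊕ 0b1011 = 0b0111.
P[3]: S = E(K, 0b1011) = 0b0110; 0b0101 ⊕ 0b0110 = 0b0011.
P[4]: S = E(K, 0b0110) = 0b0001; 0b0011 ⊕ 0b0001 = 0b0010.
Blocks that differ from the original plaintext: P[3].

P[1] = 0b0011, P[2] = 0b0111, P[3] = 0b0011, P[4] = 0b0010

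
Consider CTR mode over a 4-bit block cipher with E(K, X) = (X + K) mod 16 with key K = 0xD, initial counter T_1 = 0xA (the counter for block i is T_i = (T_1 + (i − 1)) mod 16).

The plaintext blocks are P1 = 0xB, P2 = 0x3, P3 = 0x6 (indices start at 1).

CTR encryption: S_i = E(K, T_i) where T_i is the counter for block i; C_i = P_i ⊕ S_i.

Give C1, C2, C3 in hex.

C1 = 0xC, C2 = 0xB, C3 = 0xF

C1: T = 0xA, S = E(K, T) = 0x7; 0xB ⊕ 0x7 = 0xC.
C2: T = 0xB, S = E(K, T) = 0x8; 0x3 ⊕ 0x8 = 0xB.
C3: T = 0xC, S = E(K, T) = 0x9; 0x6 ⊕ 0x9 = 0xF.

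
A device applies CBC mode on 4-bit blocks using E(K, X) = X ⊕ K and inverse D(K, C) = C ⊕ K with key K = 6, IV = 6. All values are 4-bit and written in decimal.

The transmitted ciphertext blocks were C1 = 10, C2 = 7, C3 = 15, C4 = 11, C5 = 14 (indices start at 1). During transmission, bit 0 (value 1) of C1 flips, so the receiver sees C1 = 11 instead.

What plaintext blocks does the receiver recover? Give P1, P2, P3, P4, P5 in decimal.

P1 = 11, P2 = 10, P3 = 14, P4 = 2, P5 = 3

CBC decryption: P_i = D(K, C_i) ⊕ C_{i−1}, with C_{0} = IV.
Only C1 changed, to 11. In CBC, a change in C_i garbles P_i and flips the same bit in P_{i+1}. Decrypting the received ciphertext:
P1: D(K, 11) = 13; 13 ⊕ 6 = 11.
P2: D(K, 7) = 1; 1 ⊕ 11 = 10.
P3: D(K, 15) = 9; 9 ⊕ 7 = 14.
P4: D(K, 11) = 13; 13 ⊕ 15 = 2.
P5: D(K, 14) = 8; 8 ⊕ 11 = 3.
Blocks that differ from the original plaintext: P1, P2.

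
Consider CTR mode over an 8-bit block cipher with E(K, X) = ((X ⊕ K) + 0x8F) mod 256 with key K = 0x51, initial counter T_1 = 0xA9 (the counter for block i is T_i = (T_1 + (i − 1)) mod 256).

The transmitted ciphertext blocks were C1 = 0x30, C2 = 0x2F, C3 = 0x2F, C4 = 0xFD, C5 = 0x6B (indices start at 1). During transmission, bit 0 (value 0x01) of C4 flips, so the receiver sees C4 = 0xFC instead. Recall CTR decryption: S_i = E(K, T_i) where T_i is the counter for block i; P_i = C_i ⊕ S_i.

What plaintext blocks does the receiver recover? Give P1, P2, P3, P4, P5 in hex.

P1 = 0xB7, P2 = 0xA5, P3 = 0xA6, P4 = 0x70, P5 = 0xE0

Only C4 changed, to 0xFC. In CTR, a change in C_i flips the same bit in P_i only; the keystream is unaffected. Decrypting the received ciphertext:
P1: T = 0xA9, S = E(K, T) = 0x87; 0x30 ⊕ 0x87 = 0xB7.
P2: T = 0xAA, S = E(K, T) = 0x8A; 0x2F ⊕ 0x8A = 0xA5.
P3: T = 0xAB, S = E(K, T) = 0x89; 0x2F ⊕ 0x89 = 0xA6.
P4: T = 0xAC, S = E(K, T) = 0x8C; 0xFC ⊕ 0x8C = 0x70.
P5: T = 0xAD, S = E(K, T) = 0x8B; 0x6B ⊕ 0x8B = 0xE0.
Blocks that differ from the original plaintext: P4.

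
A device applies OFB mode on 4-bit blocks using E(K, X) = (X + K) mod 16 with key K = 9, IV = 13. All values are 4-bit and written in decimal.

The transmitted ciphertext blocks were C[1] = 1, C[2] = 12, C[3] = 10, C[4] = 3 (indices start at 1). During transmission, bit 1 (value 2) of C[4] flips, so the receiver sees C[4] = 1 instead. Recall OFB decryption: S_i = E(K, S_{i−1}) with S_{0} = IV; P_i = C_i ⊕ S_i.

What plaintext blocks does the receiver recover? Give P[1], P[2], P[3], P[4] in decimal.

P[1] = 7, P[2] = 3, P[3] = 2, P[4] = 0

Only C[4] changed, to 1. In OFB, a change in C_i flips the same bit in P_i only; the keystream is unaffected. Decrypting the received ciphertext:
P[1]: S = E(K, 13) = 6; 1 ⊕ 6 = 7.
P[2]: S = E(K, 6) = 15; 12 ⊕ 15 = 3.
P[3]: S = E(K, 15) = 8; 10 ⊕ 8 = 2.
P[4]: S = E(K, 8) = 1; 1 ⊕ 1 = 0.
Blocks that differ from the original plaintext: P[4].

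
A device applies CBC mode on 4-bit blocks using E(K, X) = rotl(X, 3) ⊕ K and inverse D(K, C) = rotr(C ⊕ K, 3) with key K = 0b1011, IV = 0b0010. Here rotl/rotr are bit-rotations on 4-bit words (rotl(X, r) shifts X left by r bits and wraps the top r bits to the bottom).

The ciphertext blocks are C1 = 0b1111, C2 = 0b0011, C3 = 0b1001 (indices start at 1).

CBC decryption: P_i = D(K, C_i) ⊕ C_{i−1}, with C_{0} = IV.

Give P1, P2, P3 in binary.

P1: D(K, 0b1111) = 0b1000; 0b1000 ⊕ 0b0010 = 0b1010.
P2: D(K, 0b0011) = 0b0001; 0b0001 ⊕ 0b1111 = 0b1110.
P3: D(K, 0b1001) = 0b0100; 0b0100 ⊕ 0b0011 = 0b0111.

P1 = 0b1010, P2 = 0b1110, P3 = 0b0111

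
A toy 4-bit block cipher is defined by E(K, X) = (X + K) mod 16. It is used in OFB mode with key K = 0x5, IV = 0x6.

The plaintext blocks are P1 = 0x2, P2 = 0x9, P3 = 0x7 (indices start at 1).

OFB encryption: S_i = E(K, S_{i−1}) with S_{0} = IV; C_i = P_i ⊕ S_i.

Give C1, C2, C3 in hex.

C1: S = E(K, 0x6) = 0xB; 0x2 ⊕ 0xB = 0x9.
C2: S = E(K, 0xB) = 0x0; 0x9 ⊕ 0x0 = 0x9.
C3: S = E(K, 0x0) = 0x5; 0x7 ⊕ 0x5 = 0x2.

C1 = 0x9, C2 = 0x9, C3 = 0x2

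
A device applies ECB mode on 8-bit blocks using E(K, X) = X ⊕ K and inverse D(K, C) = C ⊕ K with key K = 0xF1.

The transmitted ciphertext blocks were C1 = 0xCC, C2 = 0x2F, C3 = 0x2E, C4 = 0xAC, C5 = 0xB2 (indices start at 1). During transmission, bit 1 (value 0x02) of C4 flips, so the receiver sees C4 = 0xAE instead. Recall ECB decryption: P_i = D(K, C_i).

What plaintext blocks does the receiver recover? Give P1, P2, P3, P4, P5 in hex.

Only C4 changed, to 0xAE. In ECB, a change in C_i affects only P_i. Decrypting the received ciphertext:
P1: D(K, 0xCC) = 0x3D.
P2: D(K, 0x2F) = 0xDE.
P3: D(K, 0x2E) = 0xDF.
P4: D(K, 0xAE) = 0x5F.
P5: D(K, 0xB2) = 0x43.
Blocks that differ from the original plaintext: P4.

P1 = 0x3D, P2 = 0xDE, P3 = 0xDF, P4 = 0x5F, P5 = 0x43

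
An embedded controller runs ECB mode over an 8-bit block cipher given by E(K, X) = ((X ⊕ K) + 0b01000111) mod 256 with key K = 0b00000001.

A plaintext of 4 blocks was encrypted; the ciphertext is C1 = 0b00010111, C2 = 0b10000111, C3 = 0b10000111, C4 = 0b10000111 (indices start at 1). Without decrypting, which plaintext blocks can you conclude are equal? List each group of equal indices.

ECB encrypts each block independently with the same key, so equal ciphertext blocks imply equal plaintext blocks.
C2 = C3 = C4 = 0b10000111, so P2 = P3 = P4.

P2 = P3 = P4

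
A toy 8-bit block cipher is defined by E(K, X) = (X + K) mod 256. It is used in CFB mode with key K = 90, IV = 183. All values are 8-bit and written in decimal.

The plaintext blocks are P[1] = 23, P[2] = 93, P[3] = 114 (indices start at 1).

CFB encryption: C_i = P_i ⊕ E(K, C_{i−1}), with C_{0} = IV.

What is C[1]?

C[1]: E(K, 183) = 17; 23 ⊕ 17 = 6.

C[1] = 6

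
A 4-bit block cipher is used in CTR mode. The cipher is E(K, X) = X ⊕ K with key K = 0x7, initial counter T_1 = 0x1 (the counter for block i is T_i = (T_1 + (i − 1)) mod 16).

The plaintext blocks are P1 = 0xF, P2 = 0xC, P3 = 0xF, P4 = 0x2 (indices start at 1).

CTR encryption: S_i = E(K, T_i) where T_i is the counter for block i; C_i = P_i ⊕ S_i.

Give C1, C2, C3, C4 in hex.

C1 = 0x9, C2 = 0x9, C3 = 0xB, C4 = 0x1

C1: T = 0x1, S = E(K, T) = 0x6; 0xF ⊕ 0x6 = 0x9.
C2: T = 0x2, S = E(K, T) = 0x5; 0xC ⊕ 0x5 = 0x9.
C3: T = 0x3, S = E(K, T) = 0x4; 0xF ⊕ 0x4 = 0xB.
C4: T = 0x4, S = E(K, T) = 0x3; 0x2 ⊕ 0x3 = 0x1.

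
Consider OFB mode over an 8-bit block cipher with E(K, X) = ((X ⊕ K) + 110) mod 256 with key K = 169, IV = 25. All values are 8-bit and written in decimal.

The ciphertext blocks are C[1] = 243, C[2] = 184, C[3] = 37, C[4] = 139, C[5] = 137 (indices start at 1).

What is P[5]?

OFB decryption: S_i = E(K, S_{i−1}) with S_{0} = IV; P_i = C_i ⊕ S_i.
P[1]: S = E(K, 25) = 30; 243 ⊕ 30 = 237.
P[2]: S = E(K, 30) = 37; 184 ⊕ 37 = 157.
P[3]: S = E(K, 37) = 250; 37 ⊕ 250 = 223.
P[4]: S = E(K, 250) = 193; 139 ⊕ 193 = 74.
P[5]: S = E(K, 193) = 214; 137 ⊕ 214 = 95.

P[5] = 95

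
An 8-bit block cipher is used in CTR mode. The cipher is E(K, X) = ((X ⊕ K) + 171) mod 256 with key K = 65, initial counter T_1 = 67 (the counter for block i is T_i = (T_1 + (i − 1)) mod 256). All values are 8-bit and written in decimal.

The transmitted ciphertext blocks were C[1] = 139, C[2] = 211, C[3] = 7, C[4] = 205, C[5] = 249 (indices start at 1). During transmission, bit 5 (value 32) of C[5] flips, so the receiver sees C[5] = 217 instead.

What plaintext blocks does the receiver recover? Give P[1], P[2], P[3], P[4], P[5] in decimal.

CTR decryption: S_i = E(K, T_i) where T_i is the counter for block i; P_i = C_i ⊕ S_i.
Only C[5] changed, to 217. In CTR, a change in C_i flips the same bit in P_i only; the keystream is unaffected. Decrypting the received ciphertext:
P[1]: T = 67, S = E(K, T) = 173; 139 ⊕ 173 = 38.
P[2]: T = 68, S = E(K, T) = 176; 211 ⊕ 176 = 99.
P[3]: T = 69, S = E(K, T) = 175; 7 ⊕ 175 = 168.
P[4]: T = 70, S = E(K, T) = 178; 205 ⊕ 178 = 127.
P[5]: T = 71, S = E(K, T) = 177; 217 ⊕ 177 = 104.
Blocks that differ from the original plaintext: P[5].

P[1] = 38, P[2] = 99, P[3] = 168, P[4] = 127, P[5] = 104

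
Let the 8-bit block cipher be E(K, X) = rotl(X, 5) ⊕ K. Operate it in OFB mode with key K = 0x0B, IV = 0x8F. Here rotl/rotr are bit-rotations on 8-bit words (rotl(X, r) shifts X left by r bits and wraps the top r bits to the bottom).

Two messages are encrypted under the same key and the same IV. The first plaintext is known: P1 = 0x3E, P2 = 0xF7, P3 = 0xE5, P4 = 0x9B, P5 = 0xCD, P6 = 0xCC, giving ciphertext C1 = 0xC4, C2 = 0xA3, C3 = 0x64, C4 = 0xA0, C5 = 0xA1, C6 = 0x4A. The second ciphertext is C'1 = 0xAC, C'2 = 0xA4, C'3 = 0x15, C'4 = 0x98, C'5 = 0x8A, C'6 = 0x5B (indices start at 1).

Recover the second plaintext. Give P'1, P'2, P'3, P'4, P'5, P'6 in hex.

P'1 = 0x56, P'2 = 0xF0, P'3 = 0x94, P'4 = 0xA3, P'5 = 0xE6, P'6 = 0xDD

In OFB with a reused IV, both messages share the same keystream S_i, so C_i ⊕ C'_i = P_i ⊕ P'_i and thus P'_i = P_i ⊕ C_i ⊕ C'_i.
P'1: 0x3E ⊕ 0xC4 ⊕ 0xAC = 0x56.
P'2: 0xF7 ⊕ 0xA3 ⊕ 0xA4 = 0xF0.
P'3: 0xE5 ⊕ 0x64 ⊕ 0x15 = 0x94.
P'4: 0x9B ⊕ 0xA0 ⊕ 0x98 = 0xA3.
P'5: 0xCD ⊕ 0xA1 ⊕ 0x8A = 0xE6.
P'6: 0xCC ⊕ 0x4A ⊕ 0x5B = 0xDD.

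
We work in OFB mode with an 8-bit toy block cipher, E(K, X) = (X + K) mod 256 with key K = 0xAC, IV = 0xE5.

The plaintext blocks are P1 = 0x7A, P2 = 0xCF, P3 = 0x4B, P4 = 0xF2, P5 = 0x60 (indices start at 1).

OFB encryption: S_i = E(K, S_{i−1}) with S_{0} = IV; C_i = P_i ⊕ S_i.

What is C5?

C5 = 0x21

C1: S = E(K, 0xE5) = 0x91; 0x7A ⊕ 0x91 = 0xEB.
C2: S = E(K, 0x91) = 0x3D; 0xCF ⊕ 0x3D = 0xF2.
C3: S = E(K, 0x3D) = 0xE9; 0x4B ⊕ 0xE9 = 0xA2.
C4: S = E(K, 0xE9) = 0x95; 0xF2 ⊕ 0x95 = 0x67.
C5: S = E(K, 0x95) = 0x41; 0x60 ⊕ 0x41 = 0x21.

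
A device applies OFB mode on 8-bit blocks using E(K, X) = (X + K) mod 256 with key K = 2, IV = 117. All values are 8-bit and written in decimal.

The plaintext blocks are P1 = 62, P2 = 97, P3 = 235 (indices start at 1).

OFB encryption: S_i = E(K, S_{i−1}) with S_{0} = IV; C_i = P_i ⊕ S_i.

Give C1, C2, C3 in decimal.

C1: S = E(K, 117) = 119; 62 ⊕ 119 = 73.
C2: S = E(K, 119) = 121; 97 ⊕ 121 = 24.
C3: S = E(K, 121) = 123; 235 ⊕ 123 = 144.

C1 = 73, C2 = 24, C3 = 144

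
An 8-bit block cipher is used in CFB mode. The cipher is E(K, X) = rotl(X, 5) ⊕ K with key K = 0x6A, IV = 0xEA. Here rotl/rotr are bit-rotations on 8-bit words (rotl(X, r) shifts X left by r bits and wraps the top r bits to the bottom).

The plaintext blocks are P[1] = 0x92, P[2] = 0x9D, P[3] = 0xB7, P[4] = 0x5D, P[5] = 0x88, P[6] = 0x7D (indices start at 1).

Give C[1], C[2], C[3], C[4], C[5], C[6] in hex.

CFB encryption: C_i = P_i ⊕ E(K, C_{i−1}), with C_{0} = IV.
C[1]: E(K, 0xEA) = 0x37; 0x92 ⊕ 0x37 = 0xA5.
C[2]: E(K, 0xA5) = 0xDE; 0x9D ⊕ 0xDE = 0x43.
C[3]: E(K, 0x43) = 0x02; 0xB7 ⊕ 0x02 = 0xB5.
C[4]: E(K, 0xB5) = 0xDC; 0x5D ⊕ 0xDC = 0x81.
C[5]: E(K, 0x81) = 0x5A; 0x88 ⊕ 0x5A = 0xD2.
C[6]: E(K, 0xD2) = 0x30; 0x7D ⊕ 0x30 = 0x4D.

C[1] = 0xA5, C[2] = 0x43, C[3] = 0xB5, C[4] = 0x81, C[5] = 0xD2, C[6] = 0x4D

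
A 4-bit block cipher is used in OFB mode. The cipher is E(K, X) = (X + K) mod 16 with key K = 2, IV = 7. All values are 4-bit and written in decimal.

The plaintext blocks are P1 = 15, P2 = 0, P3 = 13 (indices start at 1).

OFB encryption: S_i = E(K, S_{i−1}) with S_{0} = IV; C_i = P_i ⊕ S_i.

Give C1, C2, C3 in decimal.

C1: S = E(K, 7) = 9; 15 ⊕ 9 = 6.
C2: S = E(K, 9) = 11; 0 ⊕ 11 = 11.
C3: S = E(K, 11) = 13; 13 ⊕ 13 = 0.

C1 = 6, C2 = 11, C3 = 0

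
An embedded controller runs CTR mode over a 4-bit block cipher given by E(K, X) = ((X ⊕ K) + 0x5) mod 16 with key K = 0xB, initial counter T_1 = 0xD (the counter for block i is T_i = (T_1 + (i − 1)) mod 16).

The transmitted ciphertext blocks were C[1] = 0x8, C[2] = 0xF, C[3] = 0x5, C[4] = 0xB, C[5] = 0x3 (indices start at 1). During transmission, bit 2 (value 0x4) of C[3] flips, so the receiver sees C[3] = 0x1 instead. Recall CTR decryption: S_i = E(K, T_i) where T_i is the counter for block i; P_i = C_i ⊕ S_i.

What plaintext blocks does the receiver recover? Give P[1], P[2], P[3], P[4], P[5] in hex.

Only C[3] changed, to 0x1. In CTR, a change in C_i flips the same bit in P_i only; the keystream is unaffected. Decrypting the received ciphertext:
P[1]: T = 0xD, S = E(K, T) = 0xB; 0x8 ⊕ 0xB = 0x3.
P[2]: T = 0xE, S = E(K, T) = 0xA; 0xF ⊕ 0xA = 0x5.
P[3]: T = 0xF, S = E(K, T) = 0x9; 0x1 ⊕ 0x9 = 0x8.
P[4]: T = 0x0, S = E(K, T) = 0x0; 0xB ⊕ 0x0 = 0xB.
P[5]: T = 0x1, S = E(K, T) = 0xF; 0x3 ⊕ 0xF = 0xC.
Blocks that differ from the original plaintext: P[3].

P[1] = 0x3, P[2] = 0x5, P[3] = 0x8, P[4] = 0xB, P[5] = 0xC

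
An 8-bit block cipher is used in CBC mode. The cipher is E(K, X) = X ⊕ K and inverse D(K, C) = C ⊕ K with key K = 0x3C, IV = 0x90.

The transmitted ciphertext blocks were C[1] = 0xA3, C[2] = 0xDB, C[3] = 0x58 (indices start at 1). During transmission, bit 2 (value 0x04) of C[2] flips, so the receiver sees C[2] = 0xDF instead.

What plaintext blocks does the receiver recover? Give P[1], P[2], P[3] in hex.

CBC decryption: P_i = D(K, C_i) ⊕ C_{i−1}, with C_{0} = IV.
Only C[2] changed, to 0xDF. In CBC, a change in C_i garbles P_i and flips the same bit in P_{i+1}. Decrypting the received ciphertext:
P[1]: D(K, 0xA3) = 0x9F; 0x9F ⊕ 0x90 = 0x0F.
P[2]: D(K, 0xDF) = 0xE3; 0xE3 ⊕ 0xA3 = 0x40.
P[3]: D(K, 0x58) = 0x64; 0x64 ⊕ 0xDF = 0xBB.
Blocks that differ from the original plaintext: P[2], P[3].

P[1] = 0x0F, P[2] = 0x40, P[3] = 0xBB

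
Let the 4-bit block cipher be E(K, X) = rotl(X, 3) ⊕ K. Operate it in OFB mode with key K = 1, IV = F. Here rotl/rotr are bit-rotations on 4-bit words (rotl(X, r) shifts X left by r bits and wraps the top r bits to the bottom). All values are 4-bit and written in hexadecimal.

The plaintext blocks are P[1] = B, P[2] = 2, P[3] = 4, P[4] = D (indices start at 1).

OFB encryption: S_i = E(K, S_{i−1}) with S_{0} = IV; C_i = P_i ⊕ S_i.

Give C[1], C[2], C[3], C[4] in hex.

C[1] = 5, C[2] = 4, C[3] = 6, C[4] = D

C[1]: S = E(K, F) = E; B ⊕ E = 5.
C[2]: S = E(K, E) = 6; 2 ⊕ 6 = 4.
C[3]: S = E(K, 6) = 2; 4 ⊕ 2 = 6.
C[4]: S = E(K, 2) = 0; D ⊕ 0 = D.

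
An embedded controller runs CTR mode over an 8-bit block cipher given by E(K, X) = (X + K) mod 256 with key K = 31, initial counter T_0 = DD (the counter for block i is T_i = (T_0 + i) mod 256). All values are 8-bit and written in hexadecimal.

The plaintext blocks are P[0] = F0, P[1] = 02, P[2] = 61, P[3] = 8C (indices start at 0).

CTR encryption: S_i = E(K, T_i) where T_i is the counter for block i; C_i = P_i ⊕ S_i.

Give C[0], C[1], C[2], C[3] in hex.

C[0] = FE, C[1] = 0D, C[2] = 71, C[3] = 9D

C[0]: T = DD, S = E(K, T) = 0E; F0 ⊕ 0E = FE.
C[1]: T = DE, S = E(K, T) = 0F; 02 ⊕ 0F = 0D.
C[2]: T = DF, S = E(K, T) = 10; 61 ⊕ 10 = 71.
C[3]: T = E0, S = E(K, T) = 11; 8C ⊕ 11 = 9D.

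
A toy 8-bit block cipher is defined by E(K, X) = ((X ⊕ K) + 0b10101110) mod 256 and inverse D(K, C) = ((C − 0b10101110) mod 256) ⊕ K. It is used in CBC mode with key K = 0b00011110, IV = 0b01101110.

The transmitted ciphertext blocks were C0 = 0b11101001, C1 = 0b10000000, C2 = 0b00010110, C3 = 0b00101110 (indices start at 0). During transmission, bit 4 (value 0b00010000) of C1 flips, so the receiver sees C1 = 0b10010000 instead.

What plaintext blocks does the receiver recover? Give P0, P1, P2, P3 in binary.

CBC decryption: P_i = D(K, C_i) ⊕ C_{i−1}, with C_{−1} = IV.
Only C1 changed, to 0b10010000. In CBC, a change in C_i garbles P_i and flips the same bit in P_{i+1}. Decrypting the received ciphertext:
P0: D(K, 0b11101001) = 0b00100101; 0b00100101 ⊕ 0b01101110 = 0b01001011.
P1: D(K, 0b10010000) = 0b11111100; 0b11111100 ⊕ 0b11101001 = 0b00010101.
P2: D(K, 0b00010110) = 0b01110110; 0b01110110 ⊕ 0b10010000 = 0b11100110.
P3: D(K, 0b00101110) = 0b10011110; 0b10011110 ⊕ 0b00010110 = 0b10001000.
Blocks that differ from the original plaintext: P1, P2.

P0 = 0b01001011, P1 = 0b00010101, P2 = 0b11100110, P3 = 0b10001000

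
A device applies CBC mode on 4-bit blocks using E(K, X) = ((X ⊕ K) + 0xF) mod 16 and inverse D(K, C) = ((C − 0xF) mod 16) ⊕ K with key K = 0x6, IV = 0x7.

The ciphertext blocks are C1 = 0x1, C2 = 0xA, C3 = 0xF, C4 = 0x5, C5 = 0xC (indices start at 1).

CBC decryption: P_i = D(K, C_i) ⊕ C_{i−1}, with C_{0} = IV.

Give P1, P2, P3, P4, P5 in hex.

P1: D(K, 0x1) = 0x4; 0x4 ⊕ 0x7 = 0x3.
P2: D(K, 0xA) = 0xD; 0xD ⊕ 0x1 = 0xC.
P3: D(K, 0xF) = 0x6; 0x6 ⊕ 0xA = 0xC.
P4: D(K, 0x5) = 0x0; 0x0 ⊕ 0xF = 0xF.
P5: D(K, 0xC) = 0xB; 0xB ⊕ 0x5 = 0xE.

P1 = 0x3, P2 = 0xC, P3 = 0xC, P4 = 0xF, P5 = 0xE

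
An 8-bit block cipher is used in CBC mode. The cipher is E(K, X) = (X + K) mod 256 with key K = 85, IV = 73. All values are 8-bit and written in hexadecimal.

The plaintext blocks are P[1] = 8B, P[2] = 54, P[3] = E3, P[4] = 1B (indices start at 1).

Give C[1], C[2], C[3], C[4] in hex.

C[1] = 7D, C[2] = AE, C[3] = D2, C[4] = 4E

CBC encryption: C_i = E(K, P_i ⊕ C_{i−1}), with C_{0} = IV.
C[1]: P[1] ⊕ 73 = F8; E(K, F8) = 7D.
C[2]: P[2] ⊕ 7D = 29; E(K, 29) = AE.
C[3]: P[3] ⊕ AE = 4D; E(K, 4D) = D2.
C[4]: P[4] ⊕ D2 = C9; E(K, C9) = 4E.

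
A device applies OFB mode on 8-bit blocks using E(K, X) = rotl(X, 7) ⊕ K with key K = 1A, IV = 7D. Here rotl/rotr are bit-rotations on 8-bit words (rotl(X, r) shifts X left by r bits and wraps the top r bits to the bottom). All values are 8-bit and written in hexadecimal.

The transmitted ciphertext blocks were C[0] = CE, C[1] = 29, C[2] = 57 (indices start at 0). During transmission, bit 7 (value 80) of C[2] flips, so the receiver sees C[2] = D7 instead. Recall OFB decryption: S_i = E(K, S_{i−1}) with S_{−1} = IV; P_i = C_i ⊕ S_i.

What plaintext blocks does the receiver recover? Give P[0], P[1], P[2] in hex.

Only C[2] changed, to D7. In OFB, a change in C_i flips the same bit in P_i only; the keystream is unaffected. Decrypting the received ciphertext:
P[0]: S = E(K, 7D) = A4; CE ⊕ A4 = 6A.
P[1]: S = E(K, A4) = 48; 29 ⊕ 48 = 61.
P[2]: S = E(K, 48) = 3E; D7 ⊕ 3E = E9.
Blocks that differ from the original plaintext: P[2].

P[0] = 6A, P[1] = 61, P[2] = E9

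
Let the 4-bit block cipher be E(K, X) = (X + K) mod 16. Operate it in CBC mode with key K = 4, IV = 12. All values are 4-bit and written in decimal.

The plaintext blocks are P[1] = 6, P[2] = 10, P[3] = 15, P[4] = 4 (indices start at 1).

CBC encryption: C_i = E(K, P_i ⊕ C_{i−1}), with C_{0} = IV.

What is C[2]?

C[1]: P[1] ⊕ 12 = 10; E(K, 10) = 14.
C[2]: P[2] ⊕ 14 = 4; E(K, 4) = 8.

C[2] = 8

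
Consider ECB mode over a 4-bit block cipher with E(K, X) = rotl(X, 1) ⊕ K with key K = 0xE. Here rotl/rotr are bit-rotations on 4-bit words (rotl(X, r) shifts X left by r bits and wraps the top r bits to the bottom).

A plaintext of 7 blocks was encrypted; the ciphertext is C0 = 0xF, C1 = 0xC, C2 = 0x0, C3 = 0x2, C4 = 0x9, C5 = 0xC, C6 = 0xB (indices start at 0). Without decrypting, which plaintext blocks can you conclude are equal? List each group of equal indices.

P1 = P5

ECB encrypts each block independently with the same key, so equal ciphertext blocks imply equal plaintext blocks.
C1 = C5 = 0xC, so P1 = P5.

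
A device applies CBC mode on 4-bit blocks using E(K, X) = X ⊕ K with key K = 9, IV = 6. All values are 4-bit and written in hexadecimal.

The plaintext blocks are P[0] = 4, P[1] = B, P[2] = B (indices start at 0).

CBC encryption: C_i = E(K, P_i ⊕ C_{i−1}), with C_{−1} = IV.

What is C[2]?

C[0]: P[0] ⊕ 6 = 2; E(K, 2) = B.
C[1]: P[1] ⊕ B = 0; E(K, 0) = 9.
C[2]: P[2] ⊕ 9 = 2; E(K, 2) = B.

C[2] = B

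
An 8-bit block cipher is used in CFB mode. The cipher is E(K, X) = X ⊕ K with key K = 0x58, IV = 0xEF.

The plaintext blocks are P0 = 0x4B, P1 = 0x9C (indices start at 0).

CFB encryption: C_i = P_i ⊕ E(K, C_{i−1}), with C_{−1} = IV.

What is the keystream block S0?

C0: E(K, 0xEF) = 0xB7; 0x4B ⊕ 0xB7 = 0xFC.
So S0 = 0xB7.

0xB7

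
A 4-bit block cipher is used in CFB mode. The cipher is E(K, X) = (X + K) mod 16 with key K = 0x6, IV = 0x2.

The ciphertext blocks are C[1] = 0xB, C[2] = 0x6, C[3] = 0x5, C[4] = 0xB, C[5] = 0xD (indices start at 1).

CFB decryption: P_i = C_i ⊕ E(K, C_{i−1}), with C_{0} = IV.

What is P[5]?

P[5]: E(K, 0xB) = 0x1; 0xD ⊕ 0x1 = 0xC.

P[5] = 0xC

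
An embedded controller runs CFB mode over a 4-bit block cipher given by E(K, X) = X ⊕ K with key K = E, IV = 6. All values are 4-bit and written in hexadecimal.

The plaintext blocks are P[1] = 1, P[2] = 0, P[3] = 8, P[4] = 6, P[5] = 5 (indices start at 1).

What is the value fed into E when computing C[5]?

CFB encryption: C_i = P_i ⊕ E(K, C_{i−1}), with C_{0} = IV.
C[1]: E(K, 6) = 8; 1 ⊕ 8 = 9.
C[2]: E(K, 9) = 7; 0 ⊕ 7 = 7.
C[3]: E(K, 7) = 9; 8 ⊕ 9 = 1.
C[4]: E(K, 1) = F; 6 ⊕ F = 9.
C[5]: E(K, 9) = 7; 5 ⊕ 7 = 2.
So the input to E for block [5] is 9.

9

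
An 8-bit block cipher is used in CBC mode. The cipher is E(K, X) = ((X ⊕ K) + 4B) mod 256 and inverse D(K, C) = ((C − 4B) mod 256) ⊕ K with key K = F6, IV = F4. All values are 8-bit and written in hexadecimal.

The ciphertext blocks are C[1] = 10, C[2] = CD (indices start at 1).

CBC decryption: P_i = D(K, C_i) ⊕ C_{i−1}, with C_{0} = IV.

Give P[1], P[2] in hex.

P[1]: D(K, 10) = 33; 33 ⊕ F4 = C7.
P[2]: D(K, CD) = 74; 74 ⊕ 10 = 64.

P[1] = C7, P[2] = 64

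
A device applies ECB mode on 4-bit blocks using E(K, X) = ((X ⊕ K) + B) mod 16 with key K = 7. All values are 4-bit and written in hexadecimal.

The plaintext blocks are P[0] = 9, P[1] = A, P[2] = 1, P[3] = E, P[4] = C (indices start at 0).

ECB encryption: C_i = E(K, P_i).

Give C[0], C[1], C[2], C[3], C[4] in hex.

C[0] = 9, C[1] = 8, C[2] = 1, C[3] = 4, C[4] = 6

C[0]: E(K, 9) = 9.
C[1]: E(K, A) = 8.
C[2]: E(K, 1) = 1.
C[3]: E(K, E) = 4.
C[4]: E(K, C) = 6.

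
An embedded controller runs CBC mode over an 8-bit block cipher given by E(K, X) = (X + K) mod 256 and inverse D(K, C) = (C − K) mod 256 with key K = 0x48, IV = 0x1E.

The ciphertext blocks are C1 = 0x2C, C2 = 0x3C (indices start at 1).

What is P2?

P2 = 0xD8

CBC decryption: P_i = D(K, C_i) ⊕ C_{i−1}, with C_{0} = IV.
P2: D(K, 0x3C) = 0xF4; 0xF4 ⊕ 0x2C = 0xD8.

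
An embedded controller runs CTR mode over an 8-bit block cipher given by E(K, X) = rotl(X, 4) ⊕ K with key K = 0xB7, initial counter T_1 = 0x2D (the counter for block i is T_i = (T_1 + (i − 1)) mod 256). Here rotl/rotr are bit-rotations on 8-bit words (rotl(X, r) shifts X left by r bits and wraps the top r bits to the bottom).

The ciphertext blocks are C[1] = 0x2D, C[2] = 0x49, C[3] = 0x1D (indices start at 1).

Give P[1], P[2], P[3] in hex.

P[1] = 0x48, P[2] = 0x1C, P[3] = 0x58

CTR decryption: S_i = E(K, T_i) where T_i is the counter for block i; P_i = C_i ⊕ S_i.
P[1]: T = 0x2D, S = E(K, T) = 0x65; 0x2D ⊕ 0x65 = 0x48.
P[2]: T = 0x2E, S = E(K, T) = 0x55; 0x49 ⊕ 0x55 = 0x1C.
P[3]: T = 0x2F, S = E(K, T) = 0x45; 0x1D ⊕ 0x45 = 0x58.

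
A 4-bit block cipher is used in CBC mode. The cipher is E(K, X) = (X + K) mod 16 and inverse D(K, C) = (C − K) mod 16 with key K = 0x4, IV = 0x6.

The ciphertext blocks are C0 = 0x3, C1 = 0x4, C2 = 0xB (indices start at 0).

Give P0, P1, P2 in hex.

P0 = 0x9, P1 = 0x3, P2 = 0x3

CBC decryption: P_i = D(K, C_i) ⊕ C_{i−1}, with C_{−1} = IV.
P0: D(K, 0x3) = 0xF; 0xF ⊕ 0x6 = 0x9.
P1: D(K, 0x4) = 0x0; 0x0 ⊕ 0x3 = 0x3.
P2: D(K, 0xB) = 0x7; 0x7 ⊕ 0x4 = 0x3.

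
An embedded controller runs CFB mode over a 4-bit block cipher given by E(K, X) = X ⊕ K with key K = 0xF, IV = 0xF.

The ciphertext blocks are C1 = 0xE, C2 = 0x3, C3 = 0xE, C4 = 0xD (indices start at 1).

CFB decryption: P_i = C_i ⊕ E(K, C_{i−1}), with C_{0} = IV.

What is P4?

P4: E(K, 0xE) = 0x1; 0xD ⊕ 0x1 = 0xC.

P4 = 0xC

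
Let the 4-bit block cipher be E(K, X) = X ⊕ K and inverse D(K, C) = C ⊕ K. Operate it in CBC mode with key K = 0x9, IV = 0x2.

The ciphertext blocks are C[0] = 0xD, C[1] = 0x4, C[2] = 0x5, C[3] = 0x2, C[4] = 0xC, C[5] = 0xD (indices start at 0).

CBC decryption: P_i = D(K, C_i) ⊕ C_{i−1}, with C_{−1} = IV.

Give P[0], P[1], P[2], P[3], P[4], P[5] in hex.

P[0]: D(K, 0xD) = 0x4; 0x4 ⊕ 0x2 = 0x6.
P[1]: D(K, 0x4) = 0xD; 0xD ⊕ 0xD = 0x0.
P[2]: D(K, 0x5) = 0xC; 0xC ⊕ 0x4 = 0x8.
P[3]: D(K, 0x2) = 0xB; 0xB ⊕ 0x5 = 0xE.
P[4]: D(K, 0xC) = 0x5; 0x5 ⊕ 0x2 = 0x7.
P[5]: D(K, 0xD) = 0x4; 0x4 ⊕ 0xC = 0x8.

P[0] = 0x6, P[1] = 0x0, P[2] = 0x8, P[3] = 0xE, P[4] = 0x7, P[5] = 0x8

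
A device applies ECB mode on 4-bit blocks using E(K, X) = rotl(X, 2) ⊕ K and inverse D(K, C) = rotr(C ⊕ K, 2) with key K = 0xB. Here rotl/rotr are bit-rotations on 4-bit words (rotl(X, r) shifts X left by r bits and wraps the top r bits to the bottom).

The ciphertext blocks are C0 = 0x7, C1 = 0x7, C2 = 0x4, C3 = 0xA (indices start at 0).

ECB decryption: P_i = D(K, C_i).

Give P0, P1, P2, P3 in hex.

P0: D(K, 0x7) = 0x3.
P1: D(K, 0x7) = 0x3.
P2: D(K, 0x4) = 0xF.
P3: D(K, 0xA) = 0x4.

P0 = 0x3, P1 = 0x3, P2 = 0xF, P3 = 0x4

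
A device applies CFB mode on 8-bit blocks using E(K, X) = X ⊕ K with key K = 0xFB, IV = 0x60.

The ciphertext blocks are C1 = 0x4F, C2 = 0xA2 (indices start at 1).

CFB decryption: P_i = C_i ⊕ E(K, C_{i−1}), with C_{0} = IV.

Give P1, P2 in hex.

P1: E(K, 0x60) = 0x9B; 0x4F ⊕ 0x9B = 0xD4.
P2: E(K, 0x4F) = 0xB4; 0xA2 ⊕ 0xB4 = 0x16.

P1 = 0xD4, P2 = 0x16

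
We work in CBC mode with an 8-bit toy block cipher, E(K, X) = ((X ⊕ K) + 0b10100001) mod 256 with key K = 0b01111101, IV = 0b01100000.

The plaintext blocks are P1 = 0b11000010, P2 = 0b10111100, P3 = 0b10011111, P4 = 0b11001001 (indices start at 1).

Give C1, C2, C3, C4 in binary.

C1 = 0b10000000, C2 = 0b11100010, C3 = 0b10100001, C4 = 0b10110110

CBC encryption: C_i = E(K, P_i ⊕ C_{i−1}), with C_{0} = IV.
C1: P1 ⊕ 0b01100000 = 0b10100010; E(K, 0b10100010) = 0b10000000.
C2: P2 ⊕ 0b10000000 = 0b00111100; E(K, 0b00111100) = 0b11100010.
C3: P3 ⊕ 0b11100010 = 0b01111101; E(K, 0b01111101) = 0b10100001.
C4: P4 ⊕ 0b10100001 = 0b01101000; E(K, 0b01101000) = 0b10110110.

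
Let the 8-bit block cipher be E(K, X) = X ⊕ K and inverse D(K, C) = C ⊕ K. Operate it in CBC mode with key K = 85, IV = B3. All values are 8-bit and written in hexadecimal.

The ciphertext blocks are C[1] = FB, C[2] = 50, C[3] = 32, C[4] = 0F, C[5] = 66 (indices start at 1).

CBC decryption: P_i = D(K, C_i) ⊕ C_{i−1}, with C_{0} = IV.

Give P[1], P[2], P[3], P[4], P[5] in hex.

P[1] = CD, P[2] = 2E, P[3] = E7, P[4] = B8, P[5] = EC

P[1]: D(K, FB) = 7E; 7E ⊕ B3 = CD.
P[2]: D(K, 50) = D5; D5 ⊕ FB = 2E.
P[3]: D(K, 32) = B7; B7 ⊕ 50 = E7.
P[4]: D(K, 0F) = 8A; 8A ⊕ 32 = B8.
P[5]: D(K, 66) = E3; E3 ⊕ 0F = EC.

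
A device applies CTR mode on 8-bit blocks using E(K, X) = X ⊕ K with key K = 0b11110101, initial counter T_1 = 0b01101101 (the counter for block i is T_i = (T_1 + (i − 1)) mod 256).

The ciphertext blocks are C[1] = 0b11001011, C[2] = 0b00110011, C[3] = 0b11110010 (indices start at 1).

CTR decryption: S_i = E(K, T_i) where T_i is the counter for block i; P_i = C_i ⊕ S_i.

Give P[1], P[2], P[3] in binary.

P[1]: T = 0b01101101, S = E(K, T) = 0b10011000; 0b11001011 ⊕ 0b10011000 = 0b01010011.
P[2]: T = 0b01101110, S = E(K, T) = 0b10011011; 0b00110011 ⊕ 0b10011011 = 0b10101000.
P[3]: T = 0b01101111, S = E(K, T) = 0b10011010; 0b11110010 ⊕ 0b10011010 = 0b01101000.

P[1] = 0b01010011, P[2] = 0b10101000, P[3] = 0b01101000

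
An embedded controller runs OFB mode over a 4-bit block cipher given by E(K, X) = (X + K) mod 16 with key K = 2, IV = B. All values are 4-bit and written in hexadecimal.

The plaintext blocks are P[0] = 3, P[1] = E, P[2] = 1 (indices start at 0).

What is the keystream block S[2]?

1

OFB encryption: S_i = E(K, S_{i−1}) with S_{−1} = IV; C_i = P_i ⊕ S_i.
C[0]: S = E(K, B) = D; 3 ⊕ D = E.
C[1]: S = E(K, D) = F; E ⊕ F = 1.
C[2]: S = E(K, F) = 1; 1 ⊕ 1 = 0.
So S[2] = 1.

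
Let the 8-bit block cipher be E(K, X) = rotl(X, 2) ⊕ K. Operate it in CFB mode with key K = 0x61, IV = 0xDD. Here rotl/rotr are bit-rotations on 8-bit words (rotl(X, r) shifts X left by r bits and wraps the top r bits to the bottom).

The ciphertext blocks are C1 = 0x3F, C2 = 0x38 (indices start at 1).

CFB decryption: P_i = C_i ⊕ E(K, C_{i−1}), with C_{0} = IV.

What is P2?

P2: E(K, 0x3F) = 0x9D; 0x38 ⊕ 0x9D = 0xA5.

P2 = 0xA5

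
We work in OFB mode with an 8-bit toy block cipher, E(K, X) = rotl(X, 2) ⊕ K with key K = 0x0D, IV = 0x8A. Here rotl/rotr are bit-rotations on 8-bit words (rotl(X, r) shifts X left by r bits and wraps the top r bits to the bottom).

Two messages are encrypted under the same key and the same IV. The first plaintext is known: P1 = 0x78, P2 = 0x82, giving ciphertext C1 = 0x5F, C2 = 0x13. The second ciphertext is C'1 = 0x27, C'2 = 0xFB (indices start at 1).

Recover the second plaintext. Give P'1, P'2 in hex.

P'1 = 0x00, P'2 = 0x6A

In OFB with a reused IV, both messages share the same keystream S_i, so C_i ⊕ C'_i = P_i ⊕ P'_i and thus P'_i = P_i ⊕ C_i ⊕ C'_i.
P'1: 0x78 ⊕ 0x5F ⊕ 0x27 = 0x00.
P'2: 0x82 ⊕ 0x13 ⊕ 0xFB = 0x6A.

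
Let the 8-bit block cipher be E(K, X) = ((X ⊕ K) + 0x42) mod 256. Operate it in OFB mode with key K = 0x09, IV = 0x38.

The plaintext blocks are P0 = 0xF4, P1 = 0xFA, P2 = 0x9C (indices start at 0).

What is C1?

C1 = 0x46

OFB encryption: S_i = E(K, S_{i−1}) with S_{−1} = IV; C_i = P_i ⊕ S_i.
C0: S = E(K, 0x38) = 0x73; 0xF4 ⊕ 0x73 = 0x87.
C1: S = E(K, 0x73) = 0xBC; 0xFA ⊕ 0xBC = 0x46.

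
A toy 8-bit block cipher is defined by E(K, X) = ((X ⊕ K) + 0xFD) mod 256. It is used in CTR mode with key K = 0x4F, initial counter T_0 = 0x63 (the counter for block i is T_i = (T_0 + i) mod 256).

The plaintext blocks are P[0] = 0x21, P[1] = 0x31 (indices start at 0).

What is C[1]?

C[1] = 0x19

CTR encryption: S_i = E(K, T_i) where T_i is the counter for block i; C_i = P_i ⊕ S_i.
C[0]: T = 0x63, S = E(K, T) = 0x29; 0x21 ⊕ 0x29 = 0x08.
C[1]: T = 0x64, S = E(K, T) = 0x28; 0x31 ⊕ 0x28 = 0x19.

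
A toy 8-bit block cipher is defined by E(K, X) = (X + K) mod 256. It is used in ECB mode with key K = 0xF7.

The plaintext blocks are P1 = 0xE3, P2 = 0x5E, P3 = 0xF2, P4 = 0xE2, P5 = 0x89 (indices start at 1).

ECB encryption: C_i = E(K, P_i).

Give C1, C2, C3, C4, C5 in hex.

C1: E(K, 0xE3) = 0xDA.
C2: E(K, 0x5E) = 0x55.
C3: E(K, 0xF2) = 0xE9.
C4: E(K, 0xE2) = 0xD9.
C5: E(K, 0x89) = 0x80.

C1 = 0xDA, C2 = 0x55, C3 = 0xE9, C4 = 0xD9, C5 = 0x80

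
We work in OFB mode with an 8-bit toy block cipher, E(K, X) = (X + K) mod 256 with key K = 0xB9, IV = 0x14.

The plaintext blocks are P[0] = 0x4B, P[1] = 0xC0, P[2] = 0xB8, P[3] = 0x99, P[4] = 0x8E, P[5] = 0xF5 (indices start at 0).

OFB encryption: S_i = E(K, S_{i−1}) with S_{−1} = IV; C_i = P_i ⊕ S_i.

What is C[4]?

C[0]: S = E(K, 0x14) = 0xCD; 0x4B ⊕ 0xCD = 0x86.
C[1]: S = E(K, 0xCD) = 0x86; 0xC0 ⊕ 0x86 = 0x46.
C[2]: S = E(K, 0x86) = 0x3F; 0xB8 ⊕ 0x3F = 0x87.
C[3]: S = E(K, 0x3F) = 0xF8; 0x99 ⊕ 0xF8 = 0x61.
C[4]: S = E(K, 0xF8) = 0xB1; 0x8E ⊕ 0xB1 = 0x3F.

C[4] = 0x3F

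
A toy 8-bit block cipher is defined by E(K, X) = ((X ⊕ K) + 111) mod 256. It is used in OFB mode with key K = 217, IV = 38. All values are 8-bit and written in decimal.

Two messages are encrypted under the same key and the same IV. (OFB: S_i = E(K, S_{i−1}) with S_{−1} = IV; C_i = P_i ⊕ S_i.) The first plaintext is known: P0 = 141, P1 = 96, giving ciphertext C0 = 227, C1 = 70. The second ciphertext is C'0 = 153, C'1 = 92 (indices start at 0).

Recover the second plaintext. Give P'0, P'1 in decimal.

In OFB with a reused IV, both messages share the same keystream S_i, so C_i ⊕ C'_i = P_i ⊕ P'_i and thus P'_i = P_i ⊕ C_i ⊕ C'_i.
P'0: 141 ⊕ 227 ⊕ 153 = 247.
P'1: 96 ⊕ 70 ⊕ 92 = 122.

P'0 = 247, P'1 = 122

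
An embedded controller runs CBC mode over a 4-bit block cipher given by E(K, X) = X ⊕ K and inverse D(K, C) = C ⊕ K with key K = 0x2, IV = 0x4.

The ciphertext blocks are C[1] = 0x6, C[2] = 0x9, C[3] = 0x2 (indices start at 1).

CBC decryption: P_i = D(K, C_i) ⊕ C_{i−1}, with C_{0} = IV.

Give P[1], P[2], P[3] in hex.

P[1] = 0x0, P[2] = 0xD, P[3] = 0x9

P[1]: D(K, 0x6) = 0x4; 0x4 ⊕ 0x4 = 0x0.
P[2]: D(K, 0x9) = 0xB; 0xB ⊕ 0x6 = 0xD.
P[3]: D(K, 0x2) = 0x0; 0x0 ⊕ 0x9 = 0x9.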